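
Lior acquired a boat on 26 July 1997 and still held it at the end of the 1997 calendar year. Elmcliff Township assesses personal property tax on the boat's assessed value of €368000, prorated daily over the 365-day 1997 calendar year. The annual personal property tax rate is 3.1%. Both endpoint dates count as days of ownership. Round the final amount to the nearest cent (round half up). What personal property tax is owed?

Days held (26 July – 31 December 1997): 159 out of 365
Tax = €368000 × 3.1% × 159/365 = €4969.5123

€4969.51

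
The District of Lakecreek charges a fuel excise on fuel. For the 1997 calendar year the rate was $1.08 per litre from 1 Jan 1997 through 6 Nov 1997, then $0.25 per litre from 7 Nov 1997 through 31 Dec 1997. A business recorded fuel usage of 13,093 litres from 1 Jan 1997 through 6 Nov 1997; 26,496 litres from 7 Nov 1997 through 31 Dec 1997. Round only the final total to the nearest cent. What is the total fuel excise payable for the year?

$20,764.44

1 Jan – 6 Nov 1997: 13,093 litres at $1.08/litre → $14,140.44
7 Nov – 31 Dec 1997: 26,496 litres at $0.25/litre → $6,624.00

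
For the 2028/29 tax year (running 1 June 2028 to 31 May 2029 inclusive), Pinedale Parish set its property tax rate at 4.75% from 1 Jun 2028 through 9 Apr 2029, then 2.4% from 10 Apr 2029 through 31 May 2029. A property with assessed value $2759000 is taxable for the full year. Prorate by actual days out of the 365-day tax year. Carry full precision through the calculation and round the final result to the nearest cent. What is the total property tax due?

$121815.52

1 Jun 2028 – 9 Apr 2029: 313 days at 4.75% → $2759000 × 4.75% × 313/365 = $112382.0068
10 Apr – 31 May 2029: 52 days at 2.4% → $2759000 × 2.4% × 52/365 = $9433.5123
Total = $121815.5192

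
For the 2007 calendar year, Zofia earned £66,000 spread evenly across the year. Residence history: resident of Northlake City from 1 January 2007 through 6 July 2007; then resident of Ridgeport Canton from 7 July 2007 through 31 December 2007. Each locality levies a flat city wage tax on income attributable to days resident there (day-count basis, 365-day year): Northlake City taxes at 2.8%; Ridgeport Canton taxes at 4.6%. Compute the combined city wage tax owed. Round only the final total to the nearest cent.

Northlake City, 1 January – 6 July 2007: 187 days → £66,000 × 2.8% × 187/365 = £946.7836
Ridgeport Canton, 7 July – 31 December 2007: 178 days → £66,000 × 4.6% × 178/365 = £1,480.5699
Total = £2,427.3534

£2,427.35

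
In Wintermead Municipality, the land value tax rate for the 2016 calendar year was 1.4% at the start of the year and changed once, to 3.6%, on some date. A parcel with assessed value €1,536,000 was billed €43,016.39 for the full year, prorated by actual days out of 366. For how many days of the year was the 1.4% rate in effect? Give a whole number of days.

133 days

Let d = days at the first rate; then 366 − d days at the second rate.
€1,536,000 × [1.4%·d + 3.6%·(366−d)] / 366 = €43,016.39
Solving gives d = 133, so the new rate took effect on 13 May 2016.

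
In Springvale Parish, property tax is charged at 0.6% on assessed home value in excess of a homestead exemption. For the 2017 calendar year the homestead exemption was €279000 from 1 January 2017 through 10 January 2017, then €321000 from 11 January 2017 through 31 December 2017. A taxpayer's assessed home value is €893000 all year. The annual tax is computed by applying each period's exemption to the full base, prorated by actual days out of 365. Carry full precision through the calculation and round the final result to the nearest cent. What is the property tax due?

€3438.90

1 January – 10 January 2017: 10 days, exemption €279000 → (€893000 − €279000) × 0.6% × 10/365 = €100.9315
11 January – 31 December 2017: 355 days, exemption €321000 → (€893000 − €321000) × 0.6% × 355/365 = €3337.9726
Total = €3438.9041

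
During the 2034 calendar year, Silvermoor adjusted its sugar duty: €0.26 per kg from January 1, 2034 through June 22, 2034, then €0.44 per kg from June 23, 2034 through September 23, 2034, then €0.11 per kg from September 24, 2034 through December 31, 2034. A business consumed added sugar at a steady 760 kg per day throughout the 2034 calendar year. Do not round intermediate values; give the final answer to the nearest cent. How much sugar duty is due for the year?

January 1 – June 22, 2034: 173 days × 760 kg/day = 131,480 kg at €0.26/kg → €34,184.80
June 23 – September 23, 2034: 93 days × 760 kg/day = 70,680 kg at €0.44/kg → €31,099.20
September 24 – December 31, 2034: 99 days × 760 kg/day = 75,240 kg at €0.11/kg → €8,276.40

€73,560.40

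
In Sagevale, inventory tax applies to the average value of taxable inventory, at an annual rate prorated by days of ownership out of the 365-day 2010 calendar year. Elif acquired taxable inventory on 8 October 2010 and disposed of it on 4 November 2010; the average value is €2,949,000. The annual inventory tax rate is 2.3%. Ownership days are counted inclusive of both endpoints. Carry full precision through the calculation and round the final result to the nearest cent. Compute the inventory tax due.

Days held (8 October – 4 November 2010): 28 out of 365
Tax = €2,949,000 × 2.3% × 28/365 = €5,203.1671

€5,203.17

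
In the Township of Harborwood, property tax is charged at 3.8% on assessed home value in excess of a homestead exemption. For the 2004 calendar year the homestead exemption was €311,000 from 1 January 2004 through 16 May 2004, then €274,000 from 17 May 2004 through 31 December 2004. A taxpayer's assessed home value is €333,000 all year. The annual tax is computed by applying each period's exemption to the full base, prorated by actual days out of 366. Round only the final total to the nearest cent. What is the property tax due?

€1,715.71

1 January – 16 May 2004: 137 days, exemption €311,000 → (€333,000 − €311,000) × 3.8% × 137/366 = €312.9290
17 May – 31 December 2004: 229 days, exemption €274,000 → (€333,000 − €274,000) × 3.8% × 229/366 = €1,402.7814
Total = €1,715.7104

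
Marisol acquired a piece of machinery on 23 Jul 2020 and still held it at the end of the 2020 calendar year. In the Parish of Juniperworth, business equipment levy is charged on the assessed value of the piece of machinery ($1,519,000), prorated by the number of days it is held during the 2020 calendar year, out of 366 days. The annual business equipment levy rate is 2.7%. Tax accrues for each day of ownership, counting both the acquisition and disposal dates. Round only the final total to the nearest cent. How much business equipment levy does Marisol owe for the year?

Days held (23 Jul – 31 Dec 2020): 162 out of 366
Tax = $1,519,000 × 2.7% × 162/366 = $18,153.2951

$18,153.30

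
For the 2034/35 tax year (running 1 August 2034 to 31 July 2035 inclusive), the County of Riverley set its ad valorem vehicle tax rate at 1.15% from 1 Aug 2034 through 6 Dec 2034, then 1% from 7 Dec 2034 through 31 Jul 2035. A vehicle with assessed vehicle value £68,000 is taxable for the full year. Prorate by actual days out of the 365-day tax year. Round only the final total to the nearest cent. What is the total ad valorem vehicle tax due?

£715.77

1 Aug – 6 Dec 2034: 128 days at 1.15% → £68,000 × 1.15% × 128/365 = £274.2356
7 Dec 2034 – 31 Jul 2035: 237 days at 1% → £68,000 × 1% × 237/365 = £441.5342
Total = £715.7699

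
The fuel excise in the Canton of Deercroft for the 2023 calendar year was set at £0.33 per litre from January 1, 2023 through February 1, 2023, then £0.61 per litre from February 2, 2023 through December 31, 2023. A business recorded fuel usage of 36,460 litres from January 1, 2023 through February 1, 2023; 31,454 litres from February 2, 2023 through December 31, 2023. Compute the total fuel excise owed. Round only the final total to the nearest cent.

January 1 – February 1, 2023: 36,460 litres at £0.33/litre → £12031.80
February 2 – December 31, 2023: 31,454 litres at £0.61/litre → £19186.94

£31218.74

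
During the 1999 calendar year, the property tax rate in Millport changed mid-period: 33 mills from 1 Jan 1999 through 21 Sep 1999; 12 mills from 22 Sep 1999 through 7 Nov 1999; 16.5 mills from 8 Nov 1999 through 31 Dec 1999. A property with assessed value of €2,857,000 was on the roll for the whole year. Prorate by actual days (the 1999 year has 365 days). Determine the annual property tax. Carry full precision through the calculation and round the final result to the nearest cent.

€79,581.15

1 Jan – 21 Sep 1999: 264 days at 33 mills → €2,857,000 × 3.3% × 264/365 = €68,192.2849
22 Sep – 7 Nov 1999: 47 days at 12 mills → €2,857,000 × 1.2% × 47/365 = €4,414.6521
8 Nov – 31 Dec 1999: 54 days at 16.5 mills → €2,857,000 × 1.65% × 54/365 = €6,974.2110
Total = €79,581.1479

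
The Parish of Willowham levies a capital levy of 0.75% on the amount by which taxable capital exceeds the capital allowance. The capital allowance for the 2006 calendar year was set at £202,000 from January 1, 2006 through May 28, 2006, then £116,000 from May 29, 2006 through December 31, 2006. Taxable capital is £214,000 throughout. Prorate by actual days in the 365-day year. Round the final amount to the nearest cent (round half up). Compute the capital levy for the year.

January 1 – May 28, 2006: 148 days, exemption £202,000 → (£214,000 − £202,000) × 0.75% × 148/365 = £36.4932
May 29 – December 31, 2006: 217 days, exemption £116,000 → (£214,000 − £116,000) × 0.75% × 217/365 = £436.9726
Total = £473.4658

£473.47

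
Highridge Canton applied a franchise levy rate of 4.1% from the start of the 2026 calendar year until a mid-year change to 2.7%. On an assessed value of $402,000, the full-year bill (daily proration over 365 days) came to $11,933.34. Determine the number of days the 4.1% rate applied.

Let d = days at the first rate; then 365 − d days at the second rate.
$402,000 × [4.1%·d + 2.7%·(365−d)] / 365 = $11,933.34
Solving gives d = 70, so the new rate took effect on 12 Mar 2026.

70 days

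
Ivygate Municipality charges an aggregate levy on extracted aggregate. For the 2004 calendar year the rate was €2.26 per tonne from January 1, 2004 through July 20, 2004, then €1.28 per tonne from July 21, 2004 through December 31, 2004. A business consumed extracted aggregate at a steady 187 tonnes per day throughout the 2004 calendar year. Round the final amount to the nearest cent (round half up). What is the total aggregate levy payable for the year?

€124,624.28

January 1 – July 20, 2004: 202 days × 187 tonnes/day = 37,774 tonnes at €2.26/tonne → €85,369.24
July 21 – December 31, 2004: 164 days × 187 tonnes/day = 30,668 tonnes at €1.28/tonne → €39,255.04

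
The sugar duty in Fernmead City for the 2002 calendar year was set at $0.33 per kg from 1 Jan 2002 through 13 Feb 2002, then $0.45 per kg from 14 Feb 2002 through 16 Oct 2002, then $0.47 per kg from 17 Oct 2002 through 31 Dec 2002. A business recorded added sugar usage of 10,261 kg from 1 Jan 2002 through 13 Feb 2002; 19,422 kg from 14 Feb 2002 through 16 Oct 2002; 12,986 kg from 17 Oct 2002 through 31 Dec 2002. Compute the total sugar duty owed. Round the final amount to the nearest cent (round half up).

1 Jan – 13 Feb 2002: 10,261 kg at $0.33/kg → $3386.13
14 Feb – 16 Oct 2002: 19,422 kg at $0.45/kg → $8739.90
17 Oct – 31 Dec 2002: 12,986 kg at $0.47/kg → $6103.42

$18229.45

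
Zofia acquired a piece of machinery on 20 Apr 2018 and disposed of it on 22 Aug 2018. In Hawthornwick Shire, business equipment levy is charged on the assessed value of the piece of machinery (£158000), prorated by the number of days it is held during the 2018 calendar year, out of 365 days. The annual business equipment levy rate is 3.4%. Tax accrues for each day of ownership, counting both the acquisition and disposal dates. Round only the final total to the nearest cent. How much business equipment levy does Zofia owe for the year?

£1839.73

Days held (20 Apr – 22 Aug 2018): 125 out of 365
Tax = £158000 × 3.4% × 125/365 = £1839.7260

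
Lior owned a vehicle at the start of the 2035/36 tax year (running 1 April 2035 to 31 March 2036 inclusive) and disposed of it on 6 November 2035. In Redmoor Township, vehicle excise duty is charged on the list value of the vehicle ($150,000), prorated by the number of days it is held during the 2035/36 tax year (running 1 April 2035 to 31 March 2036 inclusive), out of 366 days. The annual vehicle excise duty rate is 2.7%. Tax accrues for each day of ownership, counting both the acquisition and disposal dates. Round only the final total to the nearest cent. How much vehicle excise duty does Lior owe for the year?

$2,434.43

Days held (1 April – 6 November 2035): 220 out of 366
Tax = $150,000 × 2.7% × 220/366 = $2,434.4262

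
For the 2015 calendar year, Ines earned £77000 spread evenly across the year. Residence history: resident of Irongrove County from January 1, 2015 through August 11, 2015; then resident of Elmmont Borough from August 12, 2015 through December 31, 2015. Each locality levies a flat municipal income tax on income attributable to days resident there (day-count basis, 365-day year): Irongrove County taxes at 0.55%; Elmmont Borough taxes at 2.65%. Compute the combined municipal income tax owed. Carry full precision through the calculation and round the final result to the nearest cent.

Irongrove County, January 1 – August 11, 2015: 223 days → £77000 × 0.55% × 223/365 = £258.7411
Elmmont Borough, August 12 – December 31, 2015: 142 days → £77000 × 2.65% × 142/365 = £793.8384
Total = £1052.5795

£1052.58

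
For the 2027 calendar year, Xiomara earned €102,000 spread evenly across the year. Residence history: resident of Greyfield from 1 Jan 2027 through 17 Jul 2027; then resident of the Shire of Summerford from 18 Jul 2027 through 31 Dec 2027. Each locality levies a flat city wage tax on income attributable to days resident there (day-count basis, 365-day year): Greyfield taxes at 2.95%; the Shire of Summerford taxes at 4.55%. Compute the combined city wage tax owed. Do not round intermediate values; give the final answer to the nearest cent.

Greyfield, 1 Jan – 17 Jul 2027: 198 days → €102,000 × 2.95% × 198/365 = €1,632.2795
The Shire of Summerford, 18 Jul – 31 Dec 2027: 167 days → €102,000 × 4.55% × 167/365 = €2,123.4164
Total = €3,755.6959

€3,755.70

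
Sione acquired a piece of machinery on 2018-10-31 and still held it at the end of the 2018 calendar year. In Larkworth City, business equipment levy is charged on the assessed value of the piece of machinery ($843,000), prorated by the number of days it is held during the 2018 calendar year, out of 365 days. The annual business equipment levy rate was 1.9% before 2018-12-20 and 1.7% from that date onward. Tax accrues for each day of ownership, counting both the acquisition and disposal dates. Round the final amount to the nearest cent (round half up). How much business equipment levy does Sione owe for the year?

2018-10-31 to 2018-12-19: 50 days at 1.9% → $843,000 × 1.9% × 50/365 = $2,194.1096
2018-12-20 to 2018-12-31: 12 days at 1.7% → $843,000 × 1.7% × 12/365 = $471.1562
Total = $2,665.2658

$2,665.27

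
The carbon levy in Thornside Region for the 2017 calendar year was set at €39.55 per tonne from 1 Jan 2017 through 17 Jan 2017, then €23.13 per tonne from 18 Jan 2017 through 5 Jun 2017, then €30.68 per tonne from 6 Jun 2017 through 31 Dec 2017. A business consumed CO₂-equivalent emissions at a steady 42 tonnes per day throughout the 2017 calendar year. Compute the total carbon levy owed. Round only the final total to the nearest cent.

€432,580.68

1 Jan – 17 Jan 2017: 17 days × 42 tonnes/day = 714 tonnes at €39.55/tonne → €28,238.70
18 Jan – 5 Jun 2017: 139 days × 42 tonnes/day = 5,838 tonnes at €23.13/tonne → €135,032.94
6 Jun – 31 Dec 2017: 209 days × 42 tonnes/day = 8,778 tonnes at €30.68/tonne → €269,309.04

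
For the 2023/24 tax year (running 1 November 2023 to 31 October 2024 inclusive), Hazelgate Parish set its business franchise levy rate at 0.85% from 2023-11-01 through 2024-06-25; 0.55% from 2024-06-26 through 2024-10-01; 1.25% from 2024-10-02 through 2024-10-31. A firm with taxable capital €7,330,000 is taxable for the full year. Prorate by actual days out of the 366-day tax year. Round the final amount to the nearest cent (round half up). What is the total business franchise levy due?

2023-11-01 to 2024-06-25: 238 days at 0.85% → €7,330,000 × 0.85% × 238/366 = €40,515.2732
2024-06-26 to 2024-10-01: 98 days at 0.55% → €7,330,000 × 0.55% × 98/366 = €10,794.7268
2024-10-02 to 2024-10-31: 30 days at 1.25% → €7,330,000 × 1.25% × 30/366 = €7,510.2459
Total = €58,820.2459

€58,820.25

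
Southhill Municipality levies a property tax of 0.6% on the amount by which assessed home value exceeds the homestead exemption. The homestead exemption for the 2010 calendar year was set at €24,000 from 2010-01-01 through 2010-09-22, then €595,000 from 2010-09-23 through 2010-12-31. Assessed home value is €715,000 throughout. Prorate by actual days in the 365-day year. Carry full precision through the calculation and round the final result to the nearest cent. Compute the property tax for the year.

2010-01-01 to 2010-09-22: 265 days, exemption €24,000 → (€715,000 − €24,000) × 0.6% × 265/365 = €3,010.1096
2010-09-23 to 2010-12-31: 100 days, exemption €595,000 → (€715,000 − €595,000) × 0.6% × 100/365 = €197.2603
Total = €3,207.3699

€3,207.37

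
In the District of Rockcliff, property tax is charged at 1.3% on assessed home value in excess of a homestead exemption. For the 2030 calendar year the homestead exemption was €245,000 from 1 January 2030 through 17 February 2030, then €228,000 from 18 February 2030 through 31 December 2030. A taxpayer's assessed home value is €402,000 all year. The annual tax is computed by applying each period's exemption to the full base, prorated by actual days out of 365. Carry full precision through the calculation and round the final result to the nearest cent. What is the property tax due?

1 January – 17 February 2030: 48 days, exemption €245,000 → (€402,000 − €245,000) × 1.3% × 48/365 = €268.4055
18 February – 31 December 2030: 317 days, exemption €228,000 → (€402,000 − €228,000) × 1.3% × 317/365 = €1,964.5315
Total = €2,232.9370

€2,232.94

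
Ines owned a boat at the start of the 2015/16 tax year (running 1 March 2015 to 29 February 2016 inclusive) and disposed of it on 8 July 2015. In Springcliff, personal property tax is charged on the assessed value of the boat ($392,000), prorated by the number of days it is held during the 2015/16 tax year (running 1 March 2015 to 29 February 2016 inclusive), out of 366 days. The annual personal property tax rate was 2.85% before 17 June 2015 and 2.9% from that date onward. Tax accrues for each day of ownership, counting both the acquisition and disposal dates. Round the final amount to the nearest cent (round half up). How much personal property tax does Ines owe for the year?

1 March – 16 June 2015: 108 days at 2.85% → $392,000 × 2.85% × 108/366 = $3,296.6557
17 June – 8 July 2015: 22 days at 2.9% → $392,000 × 2.9% × 22/366 = $683.3224
Total = $3,979.9781

$3,979.98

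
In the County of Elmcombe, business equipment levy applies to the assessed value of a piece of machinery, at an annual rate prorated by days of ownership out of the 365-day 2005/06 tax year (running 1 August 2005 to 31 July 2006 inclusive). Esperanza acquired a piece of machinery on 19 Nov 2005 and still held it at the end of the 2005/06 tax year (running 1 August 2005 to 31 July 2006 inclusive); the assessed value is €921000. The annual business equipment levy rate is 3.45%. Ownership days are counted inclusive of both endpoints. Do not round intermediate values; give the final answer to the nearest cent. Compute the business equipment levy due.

€22198.62

Days held (19 Nov 2005 – 31 Jul 2006): 255 out of 365
Tax = €921000 × 3.45% × 255/365 = €22198.6233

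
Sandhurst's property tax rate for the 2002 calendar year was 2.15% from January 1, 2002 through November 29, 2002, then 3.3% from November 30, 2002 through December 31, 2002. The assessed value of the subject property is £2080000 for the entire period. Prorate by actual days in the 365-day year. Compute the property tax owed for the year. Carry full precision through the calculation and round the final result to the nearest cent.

£46817.10

January 1 – November 29, 2002: 333 days at 2.15% → £2080000 × 2.15% × 333/365 = £40799.3425
November 30 – December 31, 2002: 32 days at 3.3% → £2080000 × 3.3% × 32/365 = £6017.7534
Total = £46817.0959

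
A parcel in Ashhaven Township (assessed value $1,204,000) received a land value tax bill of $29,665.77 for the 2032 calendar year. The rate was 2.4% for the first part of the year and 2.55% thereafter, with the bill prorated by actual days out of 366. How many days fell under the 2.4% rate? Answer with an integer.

210 days

Let d = days at the first rate; then 366 − d days at the second rate.
$1,204,000 × [2.4%·d + 2.55%·(366−d)] / 366 = $29,665.77
Solving gives d = 210, so the new rate took effect on 29 Jul 2032.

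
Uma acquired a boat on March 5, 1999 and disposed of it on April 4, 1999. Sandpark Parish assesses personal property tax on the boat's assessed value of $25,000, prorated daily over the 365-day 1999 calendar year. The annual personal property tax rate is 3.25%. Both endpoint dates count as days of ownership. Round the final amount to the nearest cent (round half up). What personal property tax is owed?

Days held (March 5 – April 4, 1999): 31 out of 365
Tax = $25,000 × 3.25% × 31/365 = $69.0068

$69.01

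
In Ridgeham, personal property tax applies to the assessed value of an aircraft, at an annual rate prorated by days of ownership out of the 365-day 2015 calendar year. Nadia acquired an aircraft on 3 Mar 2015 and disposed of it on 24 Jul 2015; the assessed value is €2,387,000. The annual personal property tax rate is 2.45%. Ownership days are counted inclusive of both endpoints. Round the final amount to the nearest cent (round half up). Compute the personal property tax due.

€23,072.15

Days held (3 Mar – 24 Jul 2015): 144 out of 365
Tax = €2,387,000 × 2.45% × 144/365 = €23,072.1534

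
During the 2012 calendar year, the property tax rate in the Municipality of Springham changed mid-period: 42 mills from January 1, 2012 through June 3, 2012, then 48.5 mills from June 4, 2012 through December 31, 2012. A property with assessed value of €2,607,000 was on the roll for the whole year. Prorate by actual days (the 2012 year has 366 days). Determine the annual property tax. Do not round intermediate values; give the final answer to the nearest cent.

€119,263.13

January 1 – June 3, 2012: 155 days at 42 mills → €2,607,000 × 4.2% × 155/366 = €46,370.4098
June 4 – December 31, 2012: 211 days at 48.5 mills → €2,607,000 × 4.85% × 211/366 = €72,892.7172
Total = €119,263.1270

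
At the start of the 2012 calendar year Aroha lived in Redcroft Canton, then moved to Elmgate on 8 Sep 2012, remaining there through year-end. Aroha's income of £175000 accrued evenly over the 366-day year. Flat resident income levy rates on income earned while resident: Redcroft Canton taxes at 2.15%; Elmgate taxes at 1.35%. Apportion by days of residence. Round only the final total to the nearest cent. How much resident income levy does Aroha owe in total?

£3322.61

Redcroft Canton, 1 Jan – 7 Sep 2012: 251 days → £175000 × 2.15% × 251/366 = £2580.2937
Elmgate, 8 Sep – 31 Dec 2012: 115 days → £175000 × 1.35% × 115/366 = £742.3156
Total = £3322.6093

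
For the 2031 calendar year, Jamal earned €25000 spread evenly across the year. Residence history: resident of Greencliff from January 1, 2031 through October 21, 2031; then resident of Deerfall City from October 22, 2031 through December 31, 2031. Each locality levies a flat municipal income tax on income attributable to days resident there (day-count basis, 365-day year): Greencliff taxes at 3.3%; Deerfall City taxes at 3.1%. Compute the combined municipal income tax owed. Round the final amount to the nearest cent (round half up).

Greencliff, January 1 – October 21, 2031: 294 days → €25000 × 3.3% × 294/365 = €664.5205
Deerfall City, October 22 – December 31, 2031: 71 days → €25000 × 3.1% × 71/365 = €150.7534
Total = €815.2740

€815.27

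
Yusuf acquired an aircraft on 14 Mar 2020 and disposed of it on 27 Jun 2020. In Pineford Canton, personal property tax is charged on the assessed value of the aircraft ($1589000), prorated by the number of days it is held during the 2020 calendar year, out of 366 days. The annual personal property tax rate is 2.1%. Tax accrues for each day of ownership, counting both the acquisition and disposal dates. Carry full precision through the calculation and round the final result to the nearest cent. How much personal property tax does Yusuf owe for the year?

$9664.25

Days held (14 Mar – 27 Jun 2020): 106 out of 366
Tax = $1589000 × 2.1% × 106/366 = $9664.2459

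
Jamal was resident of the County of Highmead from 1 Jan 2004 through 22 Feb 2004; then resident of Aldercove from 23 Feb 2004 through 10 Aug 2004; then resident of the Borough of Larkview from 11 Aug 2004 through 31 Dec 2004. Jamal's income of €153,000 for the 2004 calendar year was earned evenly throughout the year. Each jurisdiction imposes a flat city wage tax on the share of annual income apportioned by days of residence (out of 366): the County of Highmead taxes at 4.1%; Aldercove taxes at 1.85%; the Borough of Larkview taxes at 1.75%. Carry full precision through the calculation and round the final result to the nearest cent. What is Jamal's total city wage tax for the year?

The County of Highmead, 1 Jan – 22 Feb 2004: 53 days → €153,000 × 4.1% × 53/366 = €908.3852
Aldercove, 23 Feb – 10 Aug 2004: 170 days → €153,000 × 1.85% × 170/366 = €1,314.7131
The Borough of Larkview, 11 Aug – 31 Dec 2004: 143 days → €153,000 × 1.75% × 143/366 = €1,046.1270
Total = €3,269.2254

€3,269.23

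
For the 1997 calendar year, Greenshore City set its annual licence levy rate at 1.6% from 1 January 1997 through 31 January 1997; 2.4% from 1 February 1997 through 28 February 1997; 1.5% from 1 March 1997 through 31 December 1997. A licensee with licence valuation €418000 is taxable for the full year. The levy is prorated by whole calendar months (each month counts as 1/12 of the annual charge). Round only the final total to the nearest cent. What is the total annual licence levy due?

1 January – 31 January 1997: 1 month at 1.6% → €418000 × 1.6% × 1/12 = €557.3333
1 February – 28 February 1997: 1 month at 2.4% → €418000 × 2.4% × 1/12 = €836.0000
1 March – 31 December 1997: 10 months at 1.5% → €418000 × 1.5% × 10/12 = €5225.0000
Total = €6618.3333

€6618.33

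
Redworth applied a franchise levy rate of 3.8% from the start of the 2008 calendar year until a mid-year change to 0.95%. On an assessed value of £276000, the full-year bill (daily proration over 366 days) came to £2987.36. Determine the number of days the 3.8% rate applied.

17 days

Let d = days at the first rate; then 366 − d days at the second rate.
£276000 × [3.8%·d + 0.95%·(366−d)] / 366 = £2987.36
Solving gives d = 17, so the new rate took effect on 18 January 2008.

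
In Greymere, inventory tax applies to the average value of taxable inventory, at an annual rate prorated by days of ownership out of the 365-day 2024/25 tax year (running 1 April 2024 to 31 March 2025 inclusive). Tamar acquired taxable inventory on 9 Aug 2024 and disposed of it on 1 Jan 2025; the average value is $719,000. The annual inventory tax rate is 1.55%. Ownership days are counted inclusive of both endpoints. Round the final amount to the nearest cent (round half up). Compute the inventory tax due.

Days held (9 Aug 2024 – 1 Jan 2025): 146 out of 365
Tax = $719,000 × 1.55% × 146/365 = $4,457.8000

$4,457.80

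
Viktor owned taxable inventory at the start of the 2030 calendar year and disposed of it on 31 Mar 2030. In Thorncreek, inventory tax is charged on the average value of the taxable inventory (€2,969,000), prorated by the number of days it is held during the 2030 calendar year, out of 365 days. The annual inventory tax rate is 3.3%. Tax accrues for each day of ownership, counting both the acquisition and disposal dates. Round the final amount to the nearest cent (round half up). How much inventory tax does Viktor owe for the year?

€24,158.71

Days held (1 Jan – 31 Mar 2030): 90 out of 365
Tax = €2,969,000 × 3.3% × 90/365 = €24,158.7123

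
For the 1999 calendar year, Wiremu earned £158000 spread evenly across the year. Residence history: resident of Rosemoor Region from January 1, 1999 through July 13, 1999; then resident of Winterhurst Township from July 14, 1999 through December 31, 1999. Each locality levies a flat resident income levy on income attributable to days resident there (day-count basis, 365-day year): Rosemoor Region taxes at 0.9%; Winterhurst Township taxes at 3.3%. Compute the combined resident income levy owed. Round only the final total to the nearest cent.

£3198.53

Rosemoor Region, January 1 – July 13, 1999: 194 days → £158000 × 0.9% × 194/365 = £755.8027
Winterhurst Township, July 14 – December 31, 1999: 171 days → £158000 × 3.3% × 171/365 = £2442.7233
Total = £3198.5260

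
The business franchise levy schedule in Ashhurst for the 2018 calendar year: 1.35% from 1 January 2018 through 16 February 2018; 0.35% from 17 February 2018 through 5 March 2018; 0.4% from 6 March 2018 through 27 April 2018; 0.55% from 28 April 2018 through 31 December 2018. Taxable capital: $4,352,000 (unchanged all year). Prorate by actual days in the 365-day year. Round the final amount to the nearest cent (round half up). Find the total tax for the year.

1 January – 16 February 2018: 47 days at 1.35% → $4,352,000 × 1.35% × 47/365 = $7,565.3260
17 February – 5 March 2018: 17 days at 0.35% → $4,352,000 × 0.35% × 17/365 = $709.4356
6 March – 27 April 2018: 53 days at 0.4% → $4,352,000 × 0.4% × 53/365 = $2,527.7370
28 April – 31 December 2018: 248 days at 0.55% → $4,352,000 × 0.55% × 248/365 = $16,263.3644
Total = $27,065.8630

$27,065.86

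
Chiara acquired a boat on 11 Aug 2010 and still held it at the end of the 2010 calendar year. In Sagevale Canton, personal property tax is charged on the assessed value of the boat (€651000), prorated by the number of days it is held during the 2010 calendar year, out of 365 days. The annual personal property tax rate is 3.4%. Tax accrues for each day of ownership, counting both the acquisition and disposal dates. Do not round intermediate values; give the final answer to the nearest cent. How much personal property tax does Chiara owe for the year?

Days held (11 Aug – 31 Dec 2010): 143 out of 365
Tax = €651000 × 3.4% × 143/365 = €8671.6767

€8671.68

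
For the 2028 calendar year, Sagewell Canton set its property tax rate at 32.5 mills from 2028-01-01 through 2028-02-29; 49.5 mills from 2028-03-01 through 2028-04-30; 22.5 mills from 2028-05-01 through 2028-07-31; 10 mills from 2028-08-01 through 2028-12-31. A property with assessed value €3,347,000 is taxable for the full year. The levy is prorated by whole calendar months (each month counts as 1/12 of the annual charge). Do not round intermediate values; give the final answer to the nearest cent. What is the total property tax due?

2028-01-01 to 2028-02-29: 2 months at 32.5 mills → €3,347,000 × 3.25% × 2/12 = €18,129.5833
2028-03-01 to 2028-04-30: 2 months at 49.5 mills → €3,347,000 × 4.95% × 2/12 = €27,612.7500
2028-05-01 to 2028-07-31: 3 months at 22.5 mills → €3,347,000 × 2.25% × 3/12 = €18,826.8750
2028-08-01 to 2028-12-31: 5 months at 10 mills → €3,347,000 × 1% × 5/12 = €13,945.8333
Total = €78,515.0417

€78,515.04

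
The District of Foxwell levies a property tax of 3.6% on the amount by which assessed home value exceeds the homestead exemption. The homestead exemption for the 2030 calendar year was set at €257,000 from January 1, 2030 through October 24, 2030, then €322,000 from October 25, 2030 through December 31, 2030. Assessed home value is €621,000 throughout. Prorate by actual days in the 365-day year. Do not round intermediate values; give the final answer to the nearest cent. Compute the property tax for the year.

€12,668.05

January 1 – October 24, 2030: 297 days, exemption €257,000 → (€621,000 − €257,000) × 3.6% × 297/365 = €10,662.7068
October 25 – December 31, 2030: 68 days, exemption €322,000 → (€621,000 − €322,000) × 3.6% × 68/365 = €2,005.3479
Total = €12,668.0548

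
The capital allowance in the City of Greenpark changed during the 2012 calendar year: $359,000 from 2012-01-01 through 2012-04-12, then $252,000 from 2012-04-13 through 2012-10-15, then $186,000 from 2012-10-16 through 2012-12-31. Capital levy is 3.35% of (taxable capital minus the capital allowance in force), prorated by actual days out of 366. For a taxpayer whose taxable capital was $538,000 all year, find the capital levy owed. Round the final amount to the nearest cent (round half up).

$9,037.40

2012-01-01 to 2012-04-12: 103 days, exemption $359,000 → ($538,000 − $359,000) × 3.35% × 103/366 = $1,687.5396
2012-04-13 to 2012-10-15: 186 days, exemption $252,000 → ($538,000 − $252,000) × 3.35% × 186/366 = $4,869.0328
2012-10-16 to 2012-12-31: 77 days, exemption $186,000 → ($538,000 − $186,000) × 3.35% × 77/366 = $2,480.8306
Total = $9,037.4030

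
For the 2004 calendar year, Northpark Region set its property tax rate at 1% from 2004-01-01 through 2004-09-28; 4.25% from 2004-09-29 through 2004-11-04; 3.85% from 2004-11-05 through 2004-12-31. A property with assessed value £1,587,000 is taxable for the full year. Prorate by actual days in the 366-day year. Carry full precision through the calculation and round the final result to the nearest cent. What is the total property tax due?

£28,128.06

2004-01-01 to 2004-09-28: 272 days at 1% → £1,587,000 × 1% × 272/366 = £11,794.0984
2004-09-29 to 2004-11-04: 37 days at 4.25% → £1,587,000 × 4.25% × 37/366 = £6,818.4631
2004-11-05 to 2004-12-31: 57 days at 3.85% → £1,587,000 × 3.85% × 57/366 = £9,515.4959
Total = £28,128.0574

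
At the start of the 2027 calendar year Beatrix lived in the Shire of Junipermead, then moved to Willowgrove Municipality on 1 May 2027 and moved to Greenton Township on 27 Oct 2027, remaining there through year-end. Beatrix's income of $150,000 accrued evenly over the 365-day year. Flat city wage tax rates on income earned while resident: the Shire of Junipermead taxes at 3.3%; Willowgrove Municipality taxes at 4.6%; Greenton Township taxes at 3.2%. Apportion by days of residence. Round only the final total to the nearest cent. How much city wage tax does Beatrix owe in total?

The Shire of Junipermead, 1 Jan – 30 Apr 2027: 120 days → $150,000 × 3.3% × 120/365 = $1,627.3973
Willowgrove Municipality, 1 May – 26 Oct 2027: 179 days → $150,000 × 4.6% × 179/365 = $3,383.8356
Greenton Township, 27 Oct – 31 Dec 2027: 66 days → $150,000 × 3.2% × 66/365 = $867.9452
Total = $5,879.1781

$5,879.18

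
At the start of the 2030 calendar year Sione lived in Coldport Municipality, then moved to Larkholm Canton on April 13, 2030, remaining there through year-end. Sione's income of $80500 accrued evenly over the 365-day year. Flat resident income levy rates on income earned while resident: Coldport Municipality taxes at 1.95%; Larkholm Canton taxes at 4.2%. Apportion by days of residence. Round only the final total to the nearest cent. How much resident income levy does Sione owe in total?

$2874.84

Coldport Municipality, January 1 – April 12, 2030: 102 days → $80500 × 1.95% × 102/365 = $438.6699
Larkholm Canton, April 13 – December 31, 2030: 263 days → $80500 × 4.2% × 263/365 = $2436.1726
Total = $2874.8425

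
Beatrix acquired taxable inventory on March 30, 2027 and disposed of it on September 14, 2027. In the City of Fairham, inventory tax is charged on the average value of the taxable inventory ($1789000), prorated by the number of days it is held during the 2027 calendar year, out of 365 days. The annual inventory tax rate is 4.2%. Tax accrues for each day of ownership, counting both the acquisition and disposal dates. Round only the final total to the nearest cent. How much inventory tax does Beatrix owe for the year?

Days held (March 30 – September 14, 2027): 169 out of 365
Tax = $1789000 × 4.2% × 169/365 = $34789.9233

$34789.92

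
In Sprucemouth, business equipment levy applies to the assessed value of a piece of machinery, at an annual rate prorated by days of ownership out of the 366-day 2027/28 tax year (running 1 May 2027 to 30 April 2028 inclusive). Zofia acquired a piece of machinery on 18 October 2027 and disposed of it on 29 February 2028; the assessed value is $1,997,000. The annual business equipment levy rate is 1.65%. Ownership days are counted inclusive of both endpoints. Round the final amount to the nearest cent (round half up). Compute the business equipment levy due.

$12,153.87

Days held (18 October 2027 – 29 February 2028): 135 out of 366
Tax = $1,997,000 × 1.65% × 135/366 = $12,153.8730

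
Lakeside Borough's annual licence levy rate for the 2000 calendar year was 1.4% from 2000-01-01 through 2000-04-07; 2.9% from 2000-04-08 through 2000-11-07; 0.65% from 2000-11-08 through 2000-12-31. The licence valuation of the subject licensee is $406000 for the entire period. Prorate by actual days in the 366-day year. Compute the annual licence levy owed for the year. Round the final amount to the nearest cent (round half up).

2000-01-01 to 2000-04-07: 98 days at 1.4% → $406000 × 1.4% × 98/366 = $1521.9454
2000-04-08 to 2000-11-07: 214 days at 2.9% → $406000 × 2.9% × 214/366 = $6884.2514
2000-11-08 to 2000-12-31: 54 days at 0.65% → $406000 × 0.65% × 54/366 = $389.3607
Total = $8795.5574

$8795.56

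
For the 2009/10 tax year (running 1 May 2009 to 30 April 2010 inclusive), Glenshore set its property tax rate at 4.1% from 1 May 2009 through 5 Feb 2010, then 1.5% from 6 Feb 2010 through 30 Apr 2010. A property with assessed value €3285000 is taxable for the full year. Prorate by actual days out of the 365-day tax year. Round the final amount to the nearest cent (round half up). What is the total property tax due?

1 May 2009 – 5 Feb 2010: 281 days at 4.1% → €3285000 × 4.1% × 281/365 = €103689.0000
6 Feb – 30 Apr 2010: 84 days at 1.5% → €3285000 × 1.5% × 84/365 = €11340.0000
Total = €115029.0000

€115029.00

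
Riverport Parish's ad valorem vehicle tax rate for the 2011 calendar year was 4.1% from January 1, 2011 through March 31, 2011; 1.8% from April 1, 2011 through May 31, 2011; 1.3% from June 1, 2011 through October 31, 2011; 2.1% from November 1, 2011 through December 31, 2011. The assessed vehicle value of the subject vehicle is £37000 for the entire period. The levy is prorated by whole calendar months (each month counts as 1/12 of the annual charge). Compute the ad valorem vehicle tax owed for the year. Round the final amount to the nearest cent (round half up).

January 1 – March 31, 2011: 3 months at 4.1% → £37000 × 4.1% × 3/12 = £379.2500
April 1 – May 31, 2011: 2 months at 1.8% → £37000 × 1.8% × 2/12 = £111.0000
June 1 – October 31, 2011: 5 months at 1.3% → £37000 × 1.3% × 5/12 = £200.4167
November 1 – December 31, 2011: 2 months at 2.1% → £37000 × 2.1% × 2/12 = £129.5000
Total = £820.1667

£820.17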